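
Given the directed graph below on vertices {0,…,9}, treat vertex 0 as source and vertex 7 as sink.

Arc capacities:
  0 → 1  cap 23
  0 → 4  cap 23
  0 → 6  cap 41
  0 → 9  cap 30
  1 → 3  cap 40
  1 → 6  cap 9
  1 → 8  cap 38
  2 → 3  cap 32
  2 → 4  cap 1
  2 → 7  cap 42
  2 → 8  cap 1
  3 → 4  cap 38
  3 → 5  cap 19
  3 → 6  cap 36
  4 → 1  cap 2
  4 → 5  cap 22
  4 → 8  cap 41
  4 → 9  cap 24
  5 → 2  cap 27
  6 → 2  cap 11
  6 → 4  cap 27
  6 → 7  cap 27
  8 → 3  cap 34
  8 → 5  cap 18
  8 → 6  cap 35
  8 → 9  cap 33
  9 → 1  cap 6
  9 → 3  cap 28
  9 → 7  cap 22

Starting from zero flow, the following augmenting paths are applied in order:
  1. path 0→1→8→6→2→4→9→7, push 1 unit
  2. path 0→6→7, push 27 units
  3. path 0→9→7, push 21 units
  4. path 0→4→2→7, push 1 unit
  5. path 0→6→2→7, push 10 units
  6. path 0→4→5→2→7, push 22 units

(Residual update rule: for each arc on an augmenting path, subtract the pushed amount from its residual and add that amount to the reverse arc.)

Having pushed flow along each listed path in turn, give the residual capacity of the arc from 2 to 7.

Residual capacity of (2,7): 9

after path 1 (0→1→8→6→2→4→9→7, push 1): res(2,7)=42
after path 2 (0→6→7, push 27): res(2,7)=42
after path 3 (0→9→7, push 21): res(2,7)=42
after path 4 (0→4→2→7, push 1): res(2,7)=41
after path 5 (0→6→2→7, push 10): res(2,7)=31
after path 6 (0→4→5→2→7, push 22): res(2,7)=9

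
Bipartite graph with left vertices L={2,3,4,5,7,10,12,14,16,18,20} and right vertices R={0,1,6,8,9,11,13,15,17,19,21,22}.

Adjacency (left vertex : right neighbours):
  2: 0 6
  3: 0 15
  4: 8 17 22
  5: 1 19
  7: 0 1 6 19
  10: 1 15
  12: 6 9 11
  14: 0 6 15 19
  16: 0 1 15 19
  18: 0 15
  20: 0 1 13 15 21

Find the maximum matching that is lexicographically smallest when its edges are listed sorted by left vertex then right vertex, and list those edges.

|M| = 8 (so the lex-smallest maximum matching has 8 edges)
process left vertices in ascending order; for each, take the smallest-labelled available neighbour that still permits 8 edges overall, or leave it unmatched if none does
lex-smallest matching: {2-0, 3-15, 4-8, 5-1, 7-6, 12-9, 14-19, 20-13}

Lex-smallest maximum matching: {(2,0), (3,15), (4,8), (5,1), (7,6), (12,9), (14,19), (20,13)}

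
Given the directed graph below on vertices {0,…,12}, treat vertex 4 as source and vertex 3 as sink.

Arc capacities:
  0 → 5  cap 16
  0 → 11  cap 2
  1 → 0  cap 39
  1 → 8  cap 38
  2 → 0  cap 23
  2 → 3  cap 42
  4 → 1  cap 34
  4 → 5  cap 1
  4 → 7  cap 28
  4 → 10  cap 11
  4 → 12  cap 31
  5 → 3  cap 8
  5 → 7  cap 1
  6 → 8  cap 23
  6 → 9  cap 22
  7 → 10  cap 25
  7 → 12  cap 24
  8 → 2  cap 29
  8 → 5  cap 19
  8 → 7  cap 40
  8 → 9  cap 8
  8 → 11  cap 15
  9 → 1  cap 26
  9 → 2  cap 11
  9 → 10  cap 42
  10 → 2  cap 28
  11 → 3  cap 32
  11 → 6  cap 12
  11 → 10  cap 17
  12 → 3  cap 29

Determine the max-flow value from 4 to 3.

augment #1: 4→5→3 bottleneck 1, total now 1
augment #2: 4→12→3 bottleneck 29, total now 30
augment #3: 4→10→2→3 bottleneck 11, total now 41
augment #4: 4→1→0→5→3 bottleneck 7, total now 48
augment #5: 4→1→0→11→3 bottleneck 2, total now 50
augment #6: 4→1→8→2→3 bottleneck 25, total now 75
augment #7: 4→7→10→2→3 bottleneck 6, total now 81
augment #8: 4→7→10→2→8→11→3 bottleneck 11, total now 92

Maximum flow value: 92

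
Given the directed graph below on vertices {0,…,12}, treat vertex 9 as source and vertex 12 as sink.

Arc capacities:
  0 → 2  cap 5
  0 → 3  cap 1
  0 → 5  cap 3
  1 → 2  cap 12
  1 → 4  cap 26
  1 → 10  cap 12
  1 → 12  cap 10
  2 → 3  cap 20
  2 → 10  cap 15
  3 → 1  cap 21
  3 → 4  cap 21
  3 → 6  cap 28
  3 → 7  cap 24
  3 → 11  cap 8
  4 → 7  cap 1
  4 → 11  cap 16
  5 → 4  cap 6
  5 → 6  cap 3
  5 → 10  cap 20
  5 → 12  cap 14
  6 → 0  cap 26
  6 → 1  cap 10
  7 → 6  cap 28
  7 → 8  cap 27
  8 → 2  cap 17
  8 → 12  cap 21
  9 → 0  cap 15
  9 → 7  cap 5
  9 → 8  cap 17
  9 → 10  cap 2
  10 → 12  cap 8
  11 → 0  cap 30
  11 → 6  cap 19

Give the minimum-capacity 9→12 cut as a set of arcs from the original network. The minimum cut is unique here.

Min-cut arcs: {(0,2), (0,3), (0,5), (9,7), (9,8), (9,10)} (total capacity 33)

augment #1: 9→8→12 push 17
augment #2: 9→10→12 push 2
augment #3: 9→0→5→12 push 3
augment #4: 9→7→8→12 push 4
augment #5: 9→0→2→10→12 push 5
augment #6: 9→0→3→1→12 push 1
augment #7: 9→7→6→1→12 push 1
max flow = 33; residual-reachable set from 9 gives S-side
cut edges (S→T): {(0,2), (0,3), (0,5), (9,7), (9,8), (9,10)} total cap 33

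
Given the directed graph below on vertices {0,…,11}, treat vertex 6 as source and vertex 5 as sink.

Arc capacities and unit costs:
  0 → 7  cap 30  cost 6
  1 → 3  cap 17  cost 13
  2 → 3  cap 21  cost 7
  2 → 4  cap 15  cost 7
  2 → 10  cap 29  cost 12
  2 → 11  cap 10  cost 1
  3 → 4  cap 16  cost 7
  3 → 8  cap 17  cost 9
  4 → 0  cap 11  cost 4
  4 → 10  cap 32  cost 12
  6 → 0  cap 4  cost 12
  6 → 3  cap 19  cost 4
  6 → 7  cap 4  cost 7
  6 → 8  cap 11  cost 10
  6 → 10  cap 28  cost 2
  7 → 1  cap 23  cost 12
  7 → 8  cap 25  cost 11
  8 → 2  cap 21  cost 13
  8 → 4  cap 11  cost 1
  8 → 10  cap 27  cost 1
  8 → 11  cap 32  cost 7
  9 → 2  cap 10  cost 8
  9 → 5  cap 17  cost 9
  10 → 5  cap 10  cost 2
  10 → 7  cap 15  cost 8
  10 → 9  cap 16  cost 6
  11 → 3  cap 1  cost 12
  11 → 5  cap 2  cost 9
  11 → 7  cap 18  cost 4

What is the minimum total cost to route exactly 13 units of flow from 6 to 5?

Minimum cost for 13 units: 91

shortest-cost path #1: 6→10→5 push 10 @ unit cost 4 (adds 40)
shortest-cost path #2: 6→10→9→5 push 3 @ unit cost 17 (adds 51)
total cost = 91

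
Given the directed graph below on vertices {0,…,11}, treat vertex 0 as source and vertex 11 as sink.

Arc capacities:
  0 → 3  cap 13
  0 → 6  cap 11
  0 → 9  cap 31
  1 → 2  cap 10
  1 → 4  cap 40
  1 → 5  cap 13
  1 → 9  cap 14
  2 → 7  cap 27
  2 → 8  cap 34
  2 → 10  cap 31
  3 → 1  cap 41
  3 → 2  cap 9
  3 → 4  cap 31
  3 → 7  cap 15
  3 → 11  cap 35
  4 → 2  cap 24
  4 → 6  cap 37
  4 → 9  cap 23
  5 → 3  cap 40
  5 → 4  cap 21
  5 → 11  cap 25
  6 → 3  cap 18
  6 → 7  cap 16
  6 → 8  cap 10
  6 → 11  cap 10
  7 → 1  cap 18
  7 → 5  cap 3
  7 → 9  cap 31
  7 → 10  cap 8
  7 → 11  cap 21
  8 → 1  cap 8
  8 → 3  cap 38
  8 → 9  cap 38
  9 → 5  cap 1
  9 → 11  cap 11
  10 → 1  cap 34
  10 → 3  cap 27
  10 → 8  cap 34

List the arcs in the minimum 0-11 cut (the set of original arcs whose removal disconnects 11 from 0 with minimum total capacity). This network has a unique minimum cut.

Min-cut arcs: {(0,3), (0,6), (9,5), (9,11)} (total capacity 36)

augment #1: 0→3→11 push 13
augment #2: 0→6→11 push 10
augment #3: 0→9→11 push 11
augment #4: 0→6→3→11 push 1
augment #5: 0→9→5→11 push 1
max flow = 36; residual-reachable set from 0 gives S-side
cut edges (S→T): {(0,3), (0,6), (9,5), (9,11)} total cap 36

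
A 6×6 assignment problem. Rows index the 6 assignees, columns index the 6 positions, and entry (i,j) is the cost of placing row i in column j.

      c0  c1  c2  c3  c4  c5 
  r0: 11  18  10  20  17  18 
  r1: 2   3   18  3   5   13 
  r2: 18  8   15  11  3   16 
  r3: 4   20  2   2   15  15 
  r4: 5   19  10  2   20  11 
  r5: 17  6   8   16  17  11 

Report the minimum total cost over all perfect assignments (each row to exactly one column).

optimal assignment: row0→col0 (cost 11), row1→col1 (cost 3), row2→col4 (cost 3), row3→col2 (cost 2), row4→col3 (cost 2), row5→col5 (cost 11)
total = 11 + 3 + 3 + 2 + 2 + 11 = 32

Minimum assignment cost: 32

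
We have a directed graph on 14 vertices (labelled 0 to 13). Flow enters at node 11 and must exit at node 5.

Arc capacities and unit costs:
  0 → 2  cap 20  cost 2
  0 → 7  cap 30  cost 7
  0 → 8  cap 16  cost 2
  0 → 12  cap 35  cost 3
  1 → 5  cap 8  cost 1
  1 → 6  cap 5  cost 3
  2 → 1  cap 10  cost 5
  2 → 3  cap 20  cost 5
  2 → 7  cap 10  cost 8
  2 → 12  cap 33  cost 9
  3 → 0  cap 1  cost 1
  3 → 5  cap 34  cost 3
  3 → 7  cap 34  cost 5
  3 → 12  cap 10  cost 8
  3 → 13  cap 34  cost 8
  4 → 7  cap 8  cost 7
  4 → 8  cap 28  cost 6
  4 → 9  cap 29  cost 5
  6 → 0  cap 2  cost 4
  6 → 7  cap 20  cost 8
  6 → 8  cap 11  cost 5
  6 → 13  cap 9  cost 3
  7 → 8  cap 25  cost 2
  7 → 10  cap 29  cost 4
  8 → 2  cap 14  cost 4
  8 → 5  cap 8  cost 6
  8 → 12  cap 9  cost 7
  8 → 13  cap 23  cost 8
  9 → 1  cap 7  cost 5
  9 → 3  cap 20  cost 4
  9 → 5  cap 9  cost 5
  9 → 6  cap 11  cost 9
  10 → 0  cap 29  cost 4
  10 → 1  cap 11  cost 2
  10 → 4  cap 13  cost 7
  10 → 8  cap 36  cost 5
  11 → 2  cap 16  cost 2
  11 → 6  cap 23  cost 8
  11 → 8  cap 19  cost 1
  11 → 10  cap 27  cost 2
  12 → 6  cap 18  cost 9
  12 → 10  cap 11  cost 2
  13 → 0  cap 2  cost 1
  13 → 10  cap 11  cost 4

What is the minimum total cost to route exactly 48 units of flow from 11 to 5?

Minimum cost for 48 units: 542

shortest-cost path #1: 11→10→1→5 push 8 @ unit cost 5 (adds 40)
shortest-cost path #2: 11→8→5 push 8 @ unit cost 7 (adds 56)
shortest-cost path #3: 11→2→3→5 push 16 @ unit cost 10 (adds 160)
shortest-cost path #4: 11→8→2→3→5 push 4 @ unit cost 13 (adds 52)
shortest-cost path #5: 11→10→4→9→5 push 9 @ unit cost 19 (adds 171)
shortest-cost path #6: 11→10→4→9→3→5 push 3 @ unit cost 21 (adds 63)
total cost = 542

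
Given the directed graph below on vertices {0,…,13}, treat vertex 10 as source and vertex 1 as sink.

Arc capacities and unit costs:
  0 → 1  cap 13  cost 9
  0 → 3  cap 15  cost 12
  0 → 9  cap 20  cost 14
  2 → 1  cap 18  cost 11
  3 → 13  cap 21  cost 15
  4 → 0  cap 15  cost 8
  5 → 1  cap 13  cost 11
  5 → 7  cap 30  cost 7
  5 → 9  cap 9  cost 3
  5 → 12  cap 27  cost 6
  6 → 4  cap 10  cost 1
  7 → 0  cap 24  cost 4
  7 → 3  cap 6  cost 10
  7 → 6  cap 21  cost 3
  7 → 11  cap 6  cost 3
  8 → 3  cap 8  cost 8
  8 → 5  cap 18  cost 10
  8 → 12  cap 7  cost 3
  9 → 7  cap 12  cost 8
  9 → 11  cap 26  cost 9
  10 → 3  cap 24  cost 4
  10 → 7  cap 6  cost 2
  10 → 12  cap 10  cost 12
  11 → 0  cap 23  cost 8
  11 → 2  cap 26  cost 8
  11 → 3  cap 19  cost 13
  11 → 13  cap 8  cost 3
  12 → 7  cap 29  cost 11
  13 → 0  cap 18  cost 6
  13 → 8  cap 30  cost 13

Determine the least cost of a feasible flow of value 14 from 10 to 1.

shortest-cost path #1: 10→7→0→1 push 6 @ unit cost 15 (adds 90)
shortest-cost path #2: 10→3→13→0→1 push 7 @ unit cost 34 (adds 238)
shortest-cost path #3: 10→3→13→0→7→11→2→1 push 1 @ unit cost 43 (adds 43)
total cost = 371

Minimum cost for 14 units: 371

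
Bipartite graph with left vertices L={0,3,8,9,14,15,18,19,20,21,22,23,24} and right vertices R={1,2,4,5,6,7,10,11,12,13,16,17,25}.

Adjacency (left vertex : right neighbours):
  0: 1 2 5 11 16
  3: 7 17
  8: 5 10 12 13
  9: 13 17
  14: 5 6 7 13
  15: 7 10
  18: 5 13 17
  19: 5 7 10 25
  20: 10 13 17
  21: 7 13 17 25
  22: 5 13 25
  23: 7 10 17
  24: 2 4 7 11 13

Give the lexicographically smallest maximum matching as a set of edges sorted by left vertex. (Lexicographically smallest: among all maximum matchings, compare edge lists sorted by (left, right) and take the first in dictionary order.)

Lex-smallest maximum matching: {(0,1), (3,7), (8,12), (9,13), (14,6), (15,10), (18,5), (19,25), (20,17), (24,2)}

|M| = 10 (so the lex-smallest maximum matching has 10 edges)
process left vertices in ascending order; for each, take the smallest-labelled available neighbour that still permits 10 edges overall, or leave it unmatched if none does
lex-smallest matching: {0-1, 3-7, 8-12, 9-13, 14-6, 15-10, 18-5, 19-25, 20-17, 24-2}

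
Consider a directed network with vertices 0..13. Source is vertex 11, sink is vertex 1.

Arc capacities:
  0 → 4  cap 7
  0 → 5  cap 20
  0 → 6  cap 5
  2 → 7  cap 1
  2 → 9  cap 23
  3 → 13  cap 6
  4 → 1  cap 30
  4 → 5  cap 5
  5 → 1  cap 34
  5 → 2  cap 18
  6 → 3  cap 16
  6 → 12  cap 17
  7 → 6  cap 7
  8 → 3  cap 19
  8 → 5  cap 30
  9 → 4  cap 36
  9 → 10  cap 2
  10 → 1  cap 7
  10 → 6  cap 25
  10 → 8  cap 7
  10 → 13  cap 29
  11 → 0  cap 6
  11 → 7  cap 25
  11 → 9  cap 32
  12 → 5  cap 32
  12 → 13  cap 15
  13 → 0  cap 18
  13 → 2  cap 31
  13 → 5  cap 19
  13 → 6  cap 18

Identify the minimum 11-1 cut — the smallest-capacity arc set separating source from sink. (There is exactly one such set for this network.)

Min-cut arcs: {(7,6), (11,0), (11,9)} (total capacity 45)

augment #1: 11→0→4→1 push 6
augment #2: 11→9→4→1 push 24
augment #3: 11→9→10→1 push 2
augment #4: 11→9→4→5→1 push 5
augment #5: 11→7→6→12→5→1 push 7
augment #6: 11→9→4→0→5→1 push 1
max flow = 45; residual-reachable set from 11 gives S-side
cut edges (S→T): {(7,6), (11,0), (11,9)} total cap 45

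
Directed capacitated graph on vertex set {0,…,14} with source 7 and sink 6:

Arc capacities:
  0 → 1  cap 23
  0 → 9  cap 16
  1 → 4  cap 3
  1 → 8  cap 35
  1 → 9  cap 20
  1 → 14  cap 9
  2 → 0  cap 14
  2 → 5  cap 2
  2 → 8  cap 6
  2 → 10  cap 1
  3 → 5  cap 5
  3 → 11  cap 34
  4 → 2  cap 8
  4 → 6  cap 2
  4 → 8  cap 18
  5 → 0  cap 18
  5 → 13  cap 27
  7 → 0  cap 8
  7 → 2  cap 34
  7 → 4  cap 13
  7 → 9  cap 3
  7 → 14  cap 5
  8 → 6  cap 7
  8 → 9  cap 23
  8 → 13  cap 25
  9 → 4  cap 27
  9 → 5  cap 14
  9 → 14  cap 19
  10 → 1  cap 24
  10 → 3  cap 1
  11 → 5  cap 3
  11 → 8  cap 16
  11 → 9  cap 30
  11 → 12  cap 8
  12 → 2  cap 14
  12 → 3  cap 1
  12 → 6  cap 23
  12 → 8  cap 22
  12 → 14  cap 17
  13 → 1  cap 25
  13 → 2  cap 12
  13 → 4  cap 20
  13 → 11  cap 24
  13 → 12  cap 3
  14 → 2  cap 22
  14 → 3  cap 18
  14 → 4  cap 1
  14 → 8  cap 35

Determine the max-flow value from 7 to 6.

Maximum flow value: 20

augment #1: 7→4→6 bottleneck 2, total now 2
augment #2: 7→2→8→6 bottleneck 6, total now 8
augment #3: 7→4→8→6 bottleneck 1, total now 9
augment #4: 7→2→5→13→12→6 bottleneck 2, total now 11
augment #5: 7→4→8→13→12→6 bottleneck 1, total now 12
augment #6: 7→14→3→11→12→6 bottleneck 5, total now 17
augment #7: 7→2→10→3→11→12→6 bottleneck 1, total now 18
augment #8: 7→4→8→13→11→12→6 bottleneck 2, total now 20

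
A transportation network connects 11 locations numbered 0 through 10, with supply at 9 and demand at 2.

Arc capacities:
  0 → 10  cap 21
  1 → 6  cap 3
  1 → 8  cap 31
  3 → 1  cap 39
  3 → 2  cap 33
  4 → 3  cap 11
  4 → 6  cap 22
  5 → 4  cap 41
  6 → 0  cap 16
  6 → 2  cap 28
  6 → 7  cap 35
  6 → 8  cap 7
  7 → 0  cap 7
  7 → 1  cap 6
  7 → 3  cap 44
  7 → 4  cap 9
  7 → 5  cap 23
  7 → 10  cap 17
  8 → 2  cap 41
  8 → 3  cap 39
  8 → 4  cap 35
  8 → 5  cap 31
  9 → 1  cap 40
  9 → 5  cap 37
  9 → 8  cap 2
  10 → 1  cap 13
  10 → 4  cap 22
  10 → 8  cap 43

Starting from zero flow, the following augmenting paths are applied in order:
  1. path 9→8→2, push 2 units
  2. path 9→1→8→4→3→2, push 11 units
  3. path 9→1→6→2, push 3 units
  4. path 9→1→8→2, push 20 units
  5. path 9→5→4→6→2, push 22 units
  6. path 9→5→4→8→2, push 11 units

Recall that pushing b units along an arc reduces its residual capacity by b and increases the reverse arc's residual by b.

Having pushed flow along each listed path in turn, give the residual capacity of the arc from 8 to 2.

after path 1 (9→8→2, push 2): res(8,2)=39
after path 2 (9→1→8→4→3→2, push 11): res(8,2)=39
after path 3 (9→1→6→2, push 3): res(8,2)=39
after path 4 (9→1→8→2, push 20): res(8,2)=19
after path 5 (9→5→4→6→2, push 22): res(8,2)=19
after path 6 (9→5→4→8→2, push 11): res(8,2)=8

Residual capacity of (8,2): 8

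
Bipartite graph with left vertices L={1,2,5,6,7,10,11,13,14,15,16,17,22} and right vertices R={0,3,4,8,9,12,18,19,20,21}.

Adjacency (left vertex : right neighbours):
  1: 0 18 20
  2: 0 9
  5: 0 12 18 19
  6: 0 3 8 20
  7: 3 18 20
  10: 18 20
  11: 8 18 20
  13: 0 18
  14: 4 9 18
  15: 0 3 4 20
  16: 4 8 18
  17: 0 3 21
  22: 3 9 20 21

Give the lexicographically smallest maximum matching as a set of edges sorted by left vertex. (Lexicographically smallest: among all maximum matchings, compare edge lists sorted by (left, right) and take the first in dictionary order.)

Lex-smallest maximum matching: {(1,0), (2,9), (5,12), (6,3), (7,18), (10,20), (11,8), (14,4), (17,21)}

|M| = 9 (so the lex-smallest maximum matching has 9 edges)
process left vertices in ascending order; for each, take the smallest-labelled available neighbour that still permits 9 edges overall, or leave it unmatched if none does
lex-smallest matching: {1-0, 2-9, 5-12, 6-3, 7-18, 10-20, 11-8, 14-4, 17-21}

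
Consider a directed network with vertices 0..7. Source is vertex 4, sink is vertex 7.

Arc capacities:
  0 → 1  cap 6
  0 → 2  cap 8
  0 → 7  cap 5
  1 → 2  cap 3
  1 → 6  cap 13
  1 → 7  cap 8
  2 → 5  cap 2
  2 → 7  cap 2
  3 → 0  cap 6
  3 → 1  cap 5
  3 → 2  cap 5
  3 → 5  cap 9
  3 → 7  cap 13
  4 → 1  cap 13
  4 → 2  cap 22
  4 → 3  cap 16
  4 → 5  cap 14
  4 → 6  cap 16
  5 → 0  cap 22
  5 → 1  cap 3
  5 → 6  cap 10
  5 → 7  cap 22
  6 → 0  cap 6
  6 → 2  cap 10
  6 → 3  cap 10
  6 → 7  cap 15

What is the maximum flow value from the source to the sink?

Maximum flow value: 63

augment #1: 4→1→7 bottleneck 8, total now 8
augment #2: 4→2→7 bottleneck 2, total now 10
augment #3: 4→3→7 bottleneck 13, total now 23
augment #4: 4→5→7 bottleneck 14, total now 37
augment #5: 4→6→7 bottleneck 15, total now 52
augment #6: 4→2→5→7 bottleneck 2, total now 54
augment #7: 4→3→0→7 bottleneck 3, total now 57
augment #8: 4→6→0→7 bottleneck 1, total now 58
augment #9: 4→1→6→0→7 bottleneck 1, total now 59
augment #10: 4→1→6→3→5→7 bottleneck 4, total now 63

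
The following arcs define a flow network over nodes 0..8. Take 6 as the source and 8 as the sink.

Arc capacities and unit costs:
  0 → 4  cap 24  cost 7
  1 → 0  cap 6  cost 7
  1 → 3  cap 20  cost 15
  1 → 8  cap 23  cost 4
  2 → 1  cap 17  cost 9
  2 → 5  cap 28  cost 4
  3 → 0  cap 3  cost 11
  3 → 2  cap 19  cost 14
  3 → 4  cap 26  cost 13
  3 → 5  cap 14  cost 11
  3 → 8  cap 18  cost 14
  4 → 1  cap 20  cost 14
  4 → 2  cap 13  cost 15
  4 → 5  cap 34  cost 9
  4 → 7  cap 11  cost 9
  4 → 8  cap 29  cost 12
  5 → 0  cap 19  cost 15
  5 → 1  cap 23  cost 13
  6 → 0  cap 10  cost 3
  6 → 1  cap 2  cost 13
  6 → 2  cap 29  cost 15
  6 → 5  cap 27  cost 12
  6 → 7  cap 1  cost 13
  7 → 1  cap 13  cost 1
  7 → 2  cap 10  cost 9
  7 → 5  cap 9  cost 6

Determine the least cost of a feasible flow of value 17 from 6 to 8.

shortest-cost path #1: 6→1→8 push 2 @ unit cost 17 (adds 34)
shortest-cost path #2: 6→7→1→8 push 1 @ unit cost 18 (adds 18)
shortest-cost path #3: 6→0→4→8 push 10 @ unit cost 22 (adds 220)
shortest-cost path #4: 6→2→1→8 push 4 @ unit cost 28 (adds 112)
total cost = 384

Minimum cost for 17 units: 384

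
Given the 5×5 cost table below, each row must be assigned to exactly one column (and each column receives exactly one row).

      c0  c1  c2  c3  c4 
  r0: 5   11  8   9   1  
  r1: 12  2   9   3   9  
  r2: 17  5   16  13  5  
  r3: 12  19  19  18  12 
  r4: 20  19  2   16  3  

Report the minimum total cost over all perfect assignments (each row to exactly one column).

optimal assignment: row0→col4 (cost 1), row1→col3 (cost 3), row2→col1 (cost 5), row3→col0 (cost 12), row4→col2 (cost 2)
total = 1 + 3 + 5 + 12 + 2 = 23

Minimum assignment cost: 23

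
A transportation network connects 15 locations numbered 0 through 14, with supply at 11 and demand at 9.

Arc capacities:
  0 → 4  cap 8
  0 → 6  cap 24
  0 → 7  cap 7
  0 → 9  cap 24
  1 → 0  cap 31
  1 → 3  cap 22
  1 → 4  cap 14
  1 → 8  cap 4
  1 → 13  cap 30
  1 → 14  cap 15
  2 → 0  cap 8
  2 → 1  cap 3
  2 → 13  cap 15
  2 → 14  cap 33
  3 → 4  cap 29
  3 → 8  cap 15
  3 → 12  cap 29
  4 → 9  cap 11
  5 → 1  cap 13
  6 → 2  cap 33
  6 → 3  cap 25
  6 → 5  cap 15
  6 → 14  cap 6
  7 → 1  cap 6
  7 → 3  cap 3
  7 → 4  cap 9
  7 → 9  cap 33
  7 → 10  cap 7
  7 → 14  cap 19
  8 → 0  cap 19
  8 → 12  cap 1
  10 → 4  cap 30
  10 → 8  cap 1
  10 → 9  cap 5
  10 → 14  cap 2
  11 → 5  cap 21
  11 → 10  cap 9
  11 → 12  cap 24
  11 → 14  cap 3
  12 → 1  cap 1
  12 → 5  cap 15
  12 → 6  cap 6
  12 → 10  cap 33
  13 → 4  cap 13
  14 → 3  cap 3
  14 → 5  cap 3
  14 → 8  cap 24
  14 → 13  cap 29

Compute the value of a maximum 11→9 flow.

augment #1: 11→10→9 bottleneck 5, total now 5
augment #2: 11→10→4→9 bottleneck 4, total now 9
augment #3: 11→5→1→0→9 bottleneck 13, total now 22
augment #4: 11→12→1→0→9 bottleneck 1, total now 23
augment #5: 11→12→10→4→9 bottleneck 7, total now 30
augment #6: 11→14→8→0→9 bottleneck 3, total now 33
augment #7: 11→12→6→2→0→9 bottleneck 6, total now 39
augment #8: 11→12→10→8→0→9 bottleneck 1, total now 40
augment #9: 11→12→10→14→8→0→7→9 bottleneck 2, total now 42

Maximum flow value: 42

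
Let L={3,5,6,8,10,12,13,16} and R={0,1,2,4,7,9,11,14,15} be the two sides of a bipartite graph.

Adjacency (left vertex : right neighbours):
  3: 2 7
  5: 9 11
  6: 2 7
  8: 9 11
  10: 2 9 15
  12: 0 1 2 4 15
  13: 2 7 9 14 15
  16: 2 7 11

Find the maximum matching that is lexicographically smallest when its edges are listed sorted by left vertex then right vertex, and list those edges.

Lex-smallest maximum matching: {(3,2), (5,9), (6,7), (8,11), (10,15), (12,0), (13,14)}

|M| = 7 (so the lex-smallest maximum matching has 7 edges)
process left vertices in ascending order; for each, take the smallest-labelled available neighbour that still permits 7 edges overall, or leave it unmatched if none does
lex-smallest matching: {3-2, 5-9, 6-7, 8-11, 10-15, 12-0, 13-14}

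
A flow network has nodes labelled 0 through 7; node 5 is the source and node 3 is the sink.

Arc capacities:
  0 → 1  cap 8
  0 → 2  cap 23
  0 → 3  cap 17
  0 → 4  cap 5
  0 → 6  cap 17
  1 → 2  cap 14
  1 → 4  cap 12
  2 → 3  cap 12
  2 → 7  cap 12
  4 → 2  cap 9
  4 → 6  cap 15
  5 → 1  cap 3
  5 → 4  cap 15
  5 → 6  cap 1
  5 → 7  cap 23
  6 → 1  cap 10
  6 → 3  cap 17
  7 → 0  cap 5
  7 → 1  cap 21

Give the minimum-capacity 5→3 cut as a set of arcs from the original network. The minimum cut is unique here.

Min-cut arcs: {(2,3), (4,6), (5,6), (7,0)} (total capacity 33)

augment #1: 5→6→3 push 1
augment #2: 5→1→2→3 push 3
augment #3: 5→4→2→3 push 9
augment #4: 5→4→6→3 push 6
augment #5: 5→7→0→3 push 5
augment #6: 5→7→1→4→6→3 push 9
max flow = 33; residual-reachable set from 5 gives S-side
cut edges (S→T): {(2,3), (4,6), (5,6), (7,0)} total cap 33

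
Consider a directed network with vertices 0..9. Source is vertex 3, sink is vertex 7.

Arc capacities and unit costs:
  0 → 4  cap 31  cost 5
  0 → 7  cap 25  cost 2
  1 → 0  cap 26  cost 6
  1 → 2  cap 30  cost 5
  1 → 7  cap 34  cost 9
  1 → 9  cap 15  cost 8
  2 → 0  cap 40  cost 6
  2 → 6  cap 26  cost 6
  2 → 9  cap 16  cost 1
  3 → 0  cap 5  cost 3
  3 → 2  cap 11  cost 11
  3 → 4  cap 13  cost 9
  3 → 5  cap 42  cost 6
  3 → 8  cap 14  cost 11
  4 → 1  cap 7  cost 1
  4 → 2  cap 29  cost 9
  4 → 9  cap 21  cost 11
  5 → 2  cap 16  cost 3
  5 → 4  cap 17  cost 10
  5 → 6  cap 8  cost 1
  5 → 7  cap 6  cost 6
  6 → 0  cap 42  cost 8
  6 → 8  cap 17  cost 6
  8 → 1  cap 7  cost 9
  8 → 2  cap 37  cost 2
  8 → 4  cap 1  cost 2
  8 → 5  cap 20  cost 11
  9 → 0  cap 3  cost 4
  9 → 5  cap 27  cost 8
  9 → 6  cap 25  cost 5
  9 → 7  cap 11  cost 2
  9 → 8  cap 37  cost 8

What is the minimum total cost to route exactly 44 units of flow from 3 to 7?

shortest-cost path #1: 3→0→7 push 5 @ unit cost 5 (adds 25)
shortest-cost path #2: 3→5→7 push 6 @ unit cost 12 (adds 72)
shortest-cost path #3: 3→5→2→9→7 push 11 @ unit cost 12 (adds 132)
shortest-cost path #4: 3→5→2→9→0→7 push 3 @ unit cost 16 (adds 48)
shortest-cost path #5: 3→5→6→0→7 push 8 @ unit cost 17 (adds 136)
shortest-cost path #6: 3→5→2→0→7 push 2 @ unit cost 17 (adds 34)
shortest-cost path #7: 3→4→1→0→7 push 7 @ unit cost 18 (adds 126)
shortest-cost path #8: 3→2→0→1→7 push 2 @ unit cost 20 (adds 40)
total cost = 613

Minimum cost for 44 units: 613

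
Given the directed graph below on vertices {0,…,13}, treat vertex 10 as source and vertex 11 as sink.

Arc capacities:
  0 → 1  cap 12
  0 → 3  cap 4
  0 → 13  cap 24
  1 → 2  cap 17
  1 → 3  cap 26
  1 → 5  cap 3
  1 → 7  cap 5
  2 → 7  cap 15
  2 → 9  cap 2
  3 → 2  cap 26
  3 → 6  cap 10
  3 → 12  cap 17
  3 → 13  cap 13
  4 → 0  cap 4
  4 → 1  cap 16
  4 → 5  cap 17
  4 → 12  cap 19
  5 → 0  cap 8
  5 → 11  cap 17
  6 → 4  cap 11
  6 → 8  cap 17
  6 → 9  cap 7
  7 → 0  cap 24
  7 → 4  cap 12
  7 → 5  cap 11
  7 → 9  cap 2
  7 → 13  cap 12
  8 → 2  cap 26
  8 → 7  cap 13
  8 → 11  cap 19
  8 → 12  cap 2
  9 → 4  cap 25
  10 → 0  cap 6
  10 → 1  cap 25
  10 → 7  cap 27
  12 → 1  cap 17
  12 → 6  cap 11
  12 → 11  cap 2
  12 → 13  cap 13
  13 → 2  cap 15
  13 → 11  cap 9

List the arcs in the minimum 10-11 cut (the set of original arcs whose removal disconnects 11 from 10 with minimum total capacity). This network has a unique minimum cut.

Min-cut arcs: {(5,11), (6,8), (12,11), (13,11)} (total capacity 45)

augment #1: 10→0→13→11 push 6
augment #2: 10→1→5→11 push 3
augment #3: 10→7→5→11 push 11
augment #4: 10→7→13→11 push 3
augment #5: 10→1→3→12→11 push 2
augment #6: 10→7→4→5→11 push 3
augment #7: 10→1→3→6→8→11 push 10
augment #8: 10→1→3→12→6→8→11 push 7
max flow = 45; residual-reachable set from 10 gives S-side
cut edges (S→T): {(5,11), (6,8), (12,11), (13,11)} total cap 45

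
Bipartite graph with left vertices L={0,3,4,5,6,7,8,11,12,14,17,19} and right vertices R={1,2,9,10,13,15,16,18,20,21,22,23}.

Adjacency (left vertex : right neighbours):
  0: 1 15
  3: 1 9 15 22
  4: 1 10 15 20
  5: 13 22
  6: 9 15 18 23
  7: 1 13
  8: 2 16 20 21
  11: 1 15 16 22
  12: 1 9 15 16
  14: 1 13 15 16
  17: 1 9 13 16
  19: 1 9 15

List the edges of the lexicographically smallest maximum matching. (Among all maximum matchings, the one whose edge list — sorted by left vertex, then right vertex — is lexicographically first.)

|M| = 9 (so the lex-smallest maximum matching has 9 edges)
process left vertices in ascending order; for each, take the smallest-labelled available neighbour that still permits 9 edges overall, or leave it unmatched if none does
lex-smallest matching: {0-1, 3-9, 4-10, 5-13, 6-18, 8-2, 11-22, 12-15, 14-16}

Lex-smallest maximum matching: {(0,1), (3,9), (4,10), (5,13), (6,18), (8,2), (11,22), (12,15), (14,16)}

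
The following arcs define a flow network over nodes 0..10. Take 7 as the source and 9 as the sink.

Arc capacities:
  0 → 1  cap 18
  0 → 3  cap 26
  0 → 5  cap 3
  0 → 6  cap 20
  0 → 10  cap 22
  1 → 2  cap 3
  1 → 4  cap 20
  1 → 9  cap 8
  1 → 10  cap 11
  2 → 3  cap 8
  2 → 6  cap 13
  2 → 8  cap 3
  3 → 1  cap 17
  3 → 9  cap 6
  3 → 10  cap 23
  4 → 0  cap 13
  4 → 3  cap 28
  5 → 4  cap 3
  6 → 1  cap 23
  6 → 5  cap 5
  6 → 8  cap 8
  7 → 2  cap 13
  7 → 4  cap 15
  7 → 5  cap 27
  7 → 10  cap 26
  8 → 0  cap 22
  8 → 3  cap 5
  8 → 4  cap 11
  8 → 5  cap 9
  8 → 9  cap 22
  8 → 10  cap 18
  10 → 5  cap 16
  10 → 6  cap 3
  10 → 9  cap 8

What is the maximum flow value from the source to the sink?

augment #1: 7→10→9 bottleneck 8, total now 8
augment #2: 7→2→3→9 bottleneck 6, total now 14
augment #3: 7→2→8→9 bottleneck 3, total now 17
augment #4: 7→2→3→1→9 bottleneck 2, total now 19
augment #5: 7→2→6→1→9 bottleneck 2, total now 21
augment #6: 7→4→0→1→9 bottleneck 4, total now 25
augment #7: 7→10→6→8→9 bottleneck 3, total now 28
augment #8: 7→4→0→6→8→9 bottleneck 5, total now 33

Maximum flow value: 33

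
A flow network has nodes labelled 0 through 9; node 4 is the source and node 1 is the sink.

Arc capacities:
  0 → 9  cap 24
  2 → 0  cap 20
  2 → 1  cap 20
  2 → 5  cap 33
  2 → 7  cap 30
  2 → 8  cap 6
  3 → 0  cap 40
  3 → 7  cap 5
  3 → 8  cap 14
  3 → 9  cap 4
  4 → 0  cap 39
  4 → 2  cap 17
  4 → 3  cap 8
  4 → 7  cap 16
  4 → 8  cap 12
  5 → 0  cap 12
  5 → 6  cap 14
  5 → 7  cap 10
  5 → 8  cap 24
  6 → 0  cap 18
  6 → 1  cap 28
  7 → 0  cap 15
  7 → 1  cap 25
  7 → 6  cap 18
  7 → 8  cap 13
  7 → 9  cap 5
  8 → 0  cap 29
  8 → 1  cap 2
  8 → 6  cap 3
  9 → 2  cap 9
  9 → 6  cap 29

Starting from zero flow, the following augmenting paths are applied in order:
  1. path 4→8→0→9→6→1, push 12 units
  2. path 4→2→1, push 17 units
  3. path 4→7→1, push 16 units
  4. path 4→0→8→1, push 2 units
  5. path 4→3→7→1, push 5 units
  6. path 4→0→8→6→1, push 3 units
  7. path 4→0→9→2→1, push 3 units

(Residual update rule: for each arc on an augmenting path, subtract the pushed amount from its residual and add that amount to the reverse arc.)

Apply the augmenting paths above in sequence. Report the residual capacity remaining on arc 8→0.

Residual capacity of (8,0): 22

after path 1 (4→8→0→9→6→1, push 12): res(8,0)=17
after path 2 (4→2→1, push 17): res(8,0)=17
after path 3 (4→7→1, push 16): res(8,0)=17
after path 4 (4→0→8→1, push 2): res(8,0)=19
after path 5 (4→3→7→1, push 5): res(8,0)=19
after path 6 (4→0→8→6→1, push 3): res(8,0)=22
after path 7 (4→0→9→2→1, push 3): res(8,0)=22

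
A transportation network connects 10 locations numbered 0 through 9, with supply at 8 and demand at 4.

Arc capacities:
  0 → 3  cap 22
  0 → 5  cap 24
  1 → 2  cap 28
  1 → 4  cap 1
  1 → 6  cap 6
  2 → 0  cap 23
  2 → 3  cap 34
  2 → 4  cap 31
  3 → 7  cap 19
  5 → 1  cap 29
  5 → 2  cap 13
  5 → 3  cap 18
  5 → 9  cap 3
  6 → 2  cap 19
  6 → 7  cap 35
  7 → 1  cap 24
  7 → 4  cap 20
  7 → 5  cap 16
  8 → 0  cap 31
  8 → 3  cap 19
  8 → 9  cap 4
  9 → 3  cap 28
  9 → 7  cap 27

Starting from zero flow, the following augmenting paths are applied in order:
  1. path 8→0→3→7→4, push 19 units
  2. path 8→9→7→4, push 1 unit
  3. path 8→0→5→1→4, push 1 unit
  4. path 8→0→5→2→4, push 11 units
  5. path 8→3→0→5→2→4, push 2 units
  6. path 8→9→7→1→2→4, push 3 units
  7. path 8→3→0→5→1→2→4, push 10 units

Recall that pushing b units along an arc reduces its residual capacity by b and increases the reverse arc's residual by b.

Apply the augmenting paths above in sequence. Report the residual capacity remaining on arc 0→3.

Residual capacity of (0,3): 15

after path 1 (8→0→3→7→4, push 19): res(0,3)=3
after path 2 (8→9→7→4, push 1): res(0,3)=3
after path 3 (8→0→5→1→4, push 1): res(0,3)=3
after path 4 (8→0→5→2→4, push 11): res(0,3)=3
after path 5 (8→3→0→5→2→4, push 2): res(0,3)=5
after path 6 (8→9→7→1→2→4, push 3): res(0,3)=5
after path 7 (8→3→0→5→1→2→4, push 10): res(0,3)=15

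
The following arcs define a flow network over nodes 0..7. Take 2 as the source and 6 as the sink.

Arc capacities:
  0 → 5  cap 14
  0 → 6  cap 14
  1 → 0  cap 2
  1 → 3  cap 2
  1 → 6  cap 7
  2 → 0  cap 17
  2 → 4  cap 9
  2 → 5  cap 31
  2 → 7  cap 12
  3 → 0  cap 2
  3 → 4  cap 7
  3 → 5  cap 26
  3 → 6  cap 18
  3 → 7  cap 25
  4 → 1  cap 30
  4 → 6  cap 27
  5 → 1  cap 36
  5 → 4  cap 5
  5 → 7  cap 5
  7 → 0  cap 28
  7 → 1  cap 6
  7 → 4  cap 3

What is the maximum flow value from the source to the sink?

Maximum flow value: 40

augment #1: 2→0→6 bottleneck 14, total now 14
augment #2: 2→4→6 bottleneck 9, total now 23
augment #3: 2→5→1→6 bottleneck 7, total now 30
augment #4: 2→5→4→6 bottleneck 5, total now 35
augment #5: 2→7→4→6 bottleneck 3, total now 38
augment #6: 2→5→1→3→6 bottleneck 2, total now 40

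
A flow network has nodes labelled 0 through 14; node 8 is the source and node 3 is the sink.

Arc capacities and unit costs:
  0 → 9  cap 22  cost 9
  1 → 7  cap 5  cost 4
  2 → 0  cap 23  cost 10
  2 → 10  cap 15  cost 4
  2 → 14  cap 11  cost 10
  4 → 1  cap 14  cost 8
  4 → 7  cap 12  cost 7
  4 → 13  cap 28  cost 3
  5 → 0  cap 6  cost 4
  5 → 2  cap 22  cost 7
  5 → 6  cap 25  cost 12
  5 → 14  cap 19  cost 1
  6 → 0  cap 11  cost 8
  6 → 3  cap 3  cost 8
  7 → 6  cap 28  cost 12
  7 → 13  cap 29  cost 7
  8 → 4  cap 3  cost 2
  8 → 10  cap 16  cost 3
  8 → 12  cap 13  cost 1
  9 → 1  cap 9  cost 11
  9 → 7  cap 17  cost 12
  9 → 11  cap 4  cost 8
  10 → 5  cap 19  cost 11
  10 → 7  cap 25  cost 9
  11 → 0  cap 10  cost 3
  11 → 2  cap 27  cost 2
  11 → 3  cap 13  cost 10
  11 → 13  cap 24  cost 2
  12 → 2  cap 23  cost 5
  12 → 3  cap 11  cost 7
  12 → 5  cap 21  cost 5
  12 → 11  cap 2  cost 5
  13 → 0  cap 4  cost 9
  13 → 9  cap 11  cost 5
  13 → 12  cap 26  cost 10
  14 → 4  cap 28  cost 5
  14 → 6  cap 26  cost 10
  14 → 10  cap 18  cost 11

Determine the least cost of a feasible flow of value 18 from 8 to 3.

shortest-cost path #1: 8→12→3 push 11 @ unit cost 8 (adds 88)
shortest-cost path #2: 8→12→11→3 push 2 @ unit cost 16 (adds 32)
shortest-cost path #3: 8→4→13→9→11→3 push 3 @ unit cost 28 (adds 84)
shortest-cost path #4: 8→10→7→6→3 push 2 @ unit cost 32 (adds 64)
total cost = 268

Minimum cost for 18 units: 268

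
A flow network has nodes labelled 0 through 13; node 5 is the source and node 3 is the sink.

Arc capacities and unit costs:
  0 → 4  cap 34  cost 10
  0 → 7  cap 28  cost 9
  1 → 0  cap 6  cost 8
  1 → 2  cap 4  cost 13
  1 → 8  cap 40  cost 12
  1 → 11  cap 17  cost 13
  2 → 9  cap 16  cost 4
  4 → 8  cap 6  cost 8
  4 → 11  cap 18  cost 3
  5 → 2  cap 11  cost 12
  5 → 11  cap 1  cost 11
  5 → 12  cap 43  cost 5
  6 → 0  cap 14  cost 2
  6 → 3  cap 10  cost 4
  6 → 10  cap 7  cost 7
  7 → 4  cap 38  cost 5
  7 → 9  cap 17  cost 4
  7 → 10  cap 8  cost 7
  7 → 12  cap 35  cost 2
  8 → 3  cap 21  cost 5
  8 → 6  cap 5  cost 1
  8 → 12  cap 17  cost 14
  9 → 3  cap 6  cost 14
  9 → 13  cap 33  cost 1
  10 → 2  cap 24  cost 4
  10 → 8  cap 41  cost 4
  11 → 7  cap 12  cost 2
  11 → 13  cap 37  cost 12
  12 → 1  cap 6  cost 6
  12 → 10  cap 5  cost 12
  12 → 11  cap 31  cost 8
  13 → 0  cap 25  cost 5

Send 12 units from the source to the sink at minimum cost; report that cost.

shortest-cost path #1: 5→12→10→8→3 push 5 @ unit cost 26 (adds 130)
shortest-cost path #2: 5→12→1→8→3 push 6 @ unit cost 28 (adds 168)
shortest-cost path #3: 5→11→7→10→8→3 push 1 @ unit cost 29 (adds 29)
total cost = 327

Minimum cost for 12 units: 327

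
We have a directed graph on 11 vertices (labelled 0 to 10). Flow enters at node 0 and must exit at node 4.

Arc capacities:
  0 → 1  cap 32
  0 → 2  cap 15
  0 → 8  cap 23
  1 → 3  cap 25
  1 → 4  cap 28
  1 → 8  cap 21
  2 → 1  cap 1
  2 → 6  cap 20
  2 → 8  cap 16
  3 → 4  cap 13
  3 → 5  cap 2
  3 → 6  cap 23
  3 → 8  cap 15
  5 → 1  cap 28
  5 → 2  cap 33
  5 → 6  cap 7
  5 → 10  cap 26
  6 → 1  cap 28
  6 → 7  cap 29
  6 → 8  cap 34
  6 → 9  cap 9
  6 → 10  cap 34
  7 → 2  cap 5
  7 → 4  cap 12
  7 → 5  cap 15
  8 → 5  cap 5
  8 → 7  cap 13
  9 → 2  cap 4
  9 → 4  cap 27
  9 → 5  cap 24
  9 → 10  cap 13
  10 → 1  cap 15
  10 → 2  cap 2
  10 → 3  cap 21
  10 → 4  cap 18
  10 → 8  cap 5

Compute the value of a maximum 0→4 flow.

Maximum flow value: 65

augment #1: 0→1→4 bottleneck 28, total now 28
augment #2: 0→1→3→4 bottleneck 4, total now 32
augment #3: 0→8→7→4 bottleneck 12, total now 44
augment #4: 0→2→1→3→4 bottleneck 1, total now 45
augment #5: 0→2→6→9→4 bottleneck 9, total now 54
augment #6: 0→2→6→10→4 bottleneck 5, total now 59
augment #7: 0→8→5→10→4 bottleneck 5, total now 64
augment #8: 0→8→7→5→10→4 bottleneck 1, total now 65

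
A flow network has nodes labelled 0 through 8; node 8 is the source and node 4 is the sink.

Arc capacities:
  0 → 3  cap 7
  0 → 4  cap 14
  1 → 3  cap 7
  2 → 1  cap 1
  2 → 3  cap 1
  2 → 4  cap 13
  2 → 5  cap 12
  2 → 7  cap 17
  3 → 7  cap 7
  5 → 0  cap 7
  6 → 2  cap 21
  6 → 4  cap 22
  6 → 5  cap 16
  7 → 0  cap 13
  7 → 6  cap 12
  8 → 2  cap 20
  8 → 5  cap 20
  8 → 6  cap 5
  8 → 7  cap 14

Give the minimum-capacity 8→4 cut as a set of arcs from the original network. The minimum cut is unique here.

augment #1: 8→2→4 push 13
augment #2: 8→6→4 push 5
augment #3: 8→5→0→4 push 7
augment #4: 8→7→0→4 push 7
augment #5: 8→7→6→4 push 7
augment #6: 8→2→7→6→4 push 5
max flow = 44; residual-reachable set from 8 gives S-side
cut edges (S→T): {(0,4), (2,4), (7,6), (8,6)} total cap 44

Min-cut arcs: {(0,4), (2,4), (7,6), (8,6)} (total capacity 44)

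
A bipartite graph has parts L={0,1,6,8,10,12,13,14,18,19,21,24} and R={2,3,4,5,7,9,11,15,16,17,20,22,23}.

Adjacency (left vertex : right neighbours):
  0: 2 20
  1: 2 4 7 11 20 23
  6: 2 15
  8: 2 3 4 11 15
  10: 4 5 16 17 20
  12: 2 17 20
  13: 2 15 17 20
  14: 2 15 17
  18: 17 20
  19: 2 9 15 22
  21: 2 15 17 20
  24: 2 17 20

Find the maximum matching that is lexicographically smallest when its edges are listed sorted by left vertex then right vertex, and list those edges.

|M| = 8 (so the lex-smallest maximum matching has 8 edges)
process left vertices in ascending order; for each, take the smallest-labelled available neighbour that still permits 8 edges overall, or leave it unmatched if none does
lex-smallest matching: {0-2, 1-4, 6-15, 8-3, 10-5, 12-17, 13-20, 19-9}

Lex-smallest maximum matching: {(0,2), (1,4), (6,15), (8,3), (10,5), (12,17), (13,20), (19,9)}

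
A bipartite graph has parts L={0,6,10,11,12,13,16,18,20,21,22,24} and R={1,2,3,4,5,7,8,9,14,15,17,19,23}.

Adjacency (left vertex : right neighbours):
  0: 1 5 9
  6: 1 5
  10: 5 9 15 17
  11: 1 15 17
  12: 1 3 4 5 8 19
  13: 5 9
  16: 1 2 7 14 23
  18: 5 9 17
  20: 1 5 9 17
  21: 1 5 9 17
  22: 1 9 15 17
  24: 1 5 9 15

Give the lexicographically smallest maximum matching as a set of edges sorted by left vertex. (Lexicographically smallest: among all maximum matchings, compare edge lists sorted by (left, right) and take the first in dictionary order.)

Lex-smallest maximum matching: {(0,1), (6,5), (10,9), (11,15), (12,3), (16,2), (18,17)}

|M| = 7 (so the lex-smallest maximum matching has 7 edges)
process left vertices in ascending order; for each, take the smallest-labelled available neighbour that still permits 7 edges overall, or leave it unmatched if none does
lex-smallest matching: {0-1, 6-5, 10-9, 11-15, 12-3, 16-2, 18-17}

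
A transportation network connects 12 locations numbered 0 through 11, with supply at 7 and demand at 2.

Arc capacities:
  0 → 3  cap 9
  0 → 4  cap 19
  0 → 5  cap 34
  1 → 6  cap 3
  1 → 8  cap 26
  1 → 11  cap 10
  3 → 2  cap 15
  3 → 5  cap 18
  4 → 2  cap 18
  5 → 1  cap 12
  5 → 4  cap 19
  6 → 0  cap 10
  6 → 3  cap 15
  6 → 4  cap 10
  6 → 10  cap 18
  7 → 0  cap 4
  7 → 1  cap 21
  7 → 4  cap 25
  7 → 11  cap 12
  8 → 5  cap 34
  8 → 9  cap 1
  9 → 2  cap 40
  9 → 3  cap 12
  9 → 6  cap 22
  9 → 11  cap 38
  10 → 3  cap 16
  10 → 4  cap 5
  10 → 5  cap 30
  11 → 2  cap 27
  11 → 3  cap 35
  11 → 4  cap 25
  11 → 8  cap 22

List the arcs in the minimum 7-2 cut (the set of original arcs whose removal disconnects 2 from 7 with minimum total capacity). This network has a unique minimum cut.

Min-cut arcs: {(1,6), (1,11), (4,2), (7,0), (7,11), (8,9)} (total capacity 48)

augment #1: 7→4→2 push 18
augment #2: 7→11→2 push 12
augment #3: 7→0→3→2 push 4
augment #4: 7→1→11→2 push 10
augment #5: 7→1→6→3→2 push 3
augment #6: 7→1→8→9→2 push 1
max flow = 48; residual-reachable set from 7 gives S-side
cut edges (S→T): {(1,6), (1,11), (4,2), (7,0), (7,11), (8,9)} total cap 48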